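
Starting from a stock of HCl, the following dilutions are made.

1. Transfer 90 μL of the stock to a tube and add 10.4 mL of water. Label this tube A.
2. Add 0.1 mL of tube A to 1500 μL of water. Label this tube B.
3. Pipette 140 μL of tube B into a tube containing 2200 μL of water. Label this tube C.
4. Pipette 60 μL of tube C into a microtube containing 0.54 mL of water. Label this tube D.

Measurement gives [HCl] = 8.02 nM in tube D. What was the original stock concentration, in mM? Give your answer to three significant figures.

Step 1: 90 μL + 10.4 mL = 10490 μL total → factor 10490/90 = 116.56
Step 2: 0.1 mL + 1500 μL = 1.6 mL total → factor 1.6/0.1 = 16
Step 3: 140 μL + 2200 μL = 2340 μL total → factor 2340/140 = 16.714
Step 4: 60 μL + 0.54 mL = 600 μL total → factor 600/60 = 10
Overall dilution factor = 116.56 × 16 × 16.714 × 10 = 3.117 × 10^5
Stock = 8.02 nM × 3.117 × 10^5 = 2.500 × 10^6 nM = 2.50 mM

2.50 mM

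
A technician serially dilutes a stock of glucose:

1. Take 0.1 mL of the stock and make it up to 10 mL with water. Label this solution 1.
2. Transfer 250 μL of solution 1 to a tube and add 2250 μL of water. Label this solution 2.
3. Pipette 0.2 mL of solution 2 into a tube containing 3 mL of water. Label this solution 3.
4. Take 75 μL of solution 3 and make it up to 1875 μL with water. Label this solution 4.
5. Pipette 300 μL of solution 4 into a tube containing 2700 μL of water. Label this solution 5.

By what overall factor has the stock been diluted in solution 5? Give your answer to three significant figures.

Step 1: 0.1 mL brought to 10 mL → factor 10/0.1 = 100
Step 2: 250 μL + 2250 μL = 2500 μL total → factor 2500/250 = 10
Step 3: 0.2 mL + 3 mL = 3.2 mL total → factor 3.2/0.2 = 16
Step 4: 75 μL brought to 1875 μL → factor 1875/75 = 25
Step 5: 300 μL + 2700 μL = 3000 μL total → factor 3000/300 = 10
Overall dilution factor = 100 × 10 × 16 × 25 × 10 = 4 × 10^6

4.00 × 10^6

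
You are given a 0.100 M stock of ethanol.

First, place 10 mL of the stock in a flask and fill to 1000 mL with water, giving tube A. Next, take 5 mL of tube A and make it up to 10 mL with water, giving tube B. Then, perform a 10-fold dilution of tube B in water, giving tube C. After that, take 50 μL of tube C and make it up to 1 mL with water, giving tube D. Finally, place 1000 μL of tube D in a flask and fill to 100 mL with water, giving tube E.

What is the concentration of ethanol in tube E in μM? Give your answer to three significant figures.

0.0250 μM

Step 1: 10 mL brought to 1000 mL → factor 1000/10 = 100
Step 2: 5 mL brought to 10 mL → factor 10/5 = 2
Step 3: 10-fold → factor 10
Step 4: 50 μL brought to 1 mL → factor 1000/50 = 20
Step 5: 1000 μL brought to 100 mL → factor 1 × 10^5/1000 = 100
Overall dilution factor = 100 × 2 × 10 × 20 × 100 = 4 × 10^6
Final = 0.100 M / 4 × 10^6 = 2.500 × 10^-8 M = 0.0250 μM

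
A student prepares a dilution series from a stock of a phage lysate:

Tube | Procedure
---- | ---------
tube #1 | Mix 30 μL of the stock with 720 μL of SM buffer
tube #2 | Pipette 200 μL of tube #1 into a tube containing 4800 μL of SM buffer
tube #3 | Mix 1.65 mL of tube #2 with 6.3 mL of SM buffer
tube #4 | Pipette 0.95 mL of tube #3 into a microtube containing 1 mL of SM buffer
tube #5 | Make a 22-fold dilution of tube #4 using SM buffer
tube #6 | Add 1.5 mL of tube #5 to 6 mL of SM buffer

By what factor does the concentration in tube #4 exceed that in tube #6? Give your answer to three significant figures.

Step 1: 30 μL + 720 μL = 750 μL total → factor 750/30 = 25
Step 2: 200 μL + 4800 μL = 5000 μL total → factor 5000/200 = 25
Step 3: 1.65 mL + 6.3 mL = 7.95 mL total → factor 7.95/1.65 = 4.8182
Step 4: 0.95 mL + 1 mL = 1.95 mL total → factor 1.95/0.95 = 2.0526
Step 5: 22-fold → factor 22
Step 6: 1.5 mL + 6 mL = 7.5 mL total → factor 7.5/1.5 = 5
Dilution factor to tube #4 = 6181.2; to tube #6 = 6.7993 × 10^5
[tube #4]/[tube #6] = (factor to tube #6)/(factor to tube #4) = 6.7993 × 10^5/6181.2 = 110

110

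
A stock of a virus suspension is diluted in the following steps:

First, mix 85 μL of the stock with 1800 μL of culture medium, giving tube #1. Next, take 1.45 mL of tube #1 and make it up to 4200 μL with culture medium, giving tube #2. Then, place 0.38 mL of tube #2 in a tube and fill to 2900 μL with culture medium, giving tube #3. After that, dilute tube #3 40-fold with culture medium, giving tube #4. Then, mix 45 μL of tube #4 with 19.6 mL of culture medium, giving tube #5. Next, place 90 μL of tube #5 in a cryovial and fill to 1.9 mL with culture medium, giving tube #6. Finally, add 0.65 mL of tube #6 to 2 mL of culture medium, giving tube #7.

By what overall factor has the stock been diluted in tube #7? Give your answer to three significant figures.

7.37 × 10^8

Step 1: 85 μL + 1800 μL = 1885 μL total → factor 1885/85 = 22.176
Step 2: 1.45 mL brought to 4200 μL → factor 4.2/1.45 = 2.8966
Step 3: 0.38 mL brought to 2900 μL → factor 2.9/0.38 = 7.6316
Step 4: 40-fold → factor 40
Step 5: 45 μL + 19.6 mL = 19645 μL total → factor 19645/45 = 436.56
Step 6: 90 μL brought to 1.9 mL → factor 1900/90 = 21.111
Step 7: 0.65 mL + 2 mL = 2.65 mL total → factor 2.65/0.65 = 4.0769
Overall dilution factor = 22.176 × 2.8966 × 7.6316 × 40 × 436.56 × 21.111 × 4.0769 = 7.3677 × 10^8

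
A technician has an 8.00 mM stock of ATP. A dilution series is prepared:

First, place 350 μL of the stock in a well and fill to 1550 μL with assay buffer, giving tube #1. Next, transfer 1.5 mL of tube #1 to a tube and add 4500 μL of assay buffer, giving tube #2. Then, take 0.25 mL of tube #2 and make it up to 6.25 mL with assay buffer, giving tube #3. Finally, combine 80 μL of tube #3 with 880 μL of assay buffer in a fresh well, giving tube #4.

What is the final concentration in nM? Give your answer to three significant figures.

1.51 × 10^3 nM

Step 1: 350 μL brought to 1550 μL → factor 1550/350 = 4.4286
Step 2: 1.5 mL + 4500 μL = 6 mL total → factor 6/1.5 = 4
Step 3: 0.25 mL brought to 6.25 mL → factor 6.25/0.25 = 25
Step 4: 80 μL + 880 μL = 960 μL total → factor 960/80 = 12
Overall dilution factor = 4.4286 × 4 × 25 × 12 = 5314.3
Final = 8.00 mM / 5314.3 = 0.001505 mM = 1.51 × 10^3 nM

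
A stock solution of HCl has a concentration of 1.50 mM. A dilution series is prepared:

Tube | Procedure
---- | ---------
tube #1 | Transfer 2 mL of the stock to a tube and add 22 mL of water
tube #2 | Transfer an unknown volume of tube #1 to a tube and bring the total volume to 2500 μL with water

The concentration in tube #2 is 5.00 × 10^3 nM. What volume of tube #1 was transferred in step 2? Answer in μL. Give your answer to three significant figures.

Step 1: 2 mL + 22 mL = 24 mL total → factor 24/2 = 12
Step 2: v brought to 2500 μL → factor = 2500 μL/v
Product of known-step factors = 12
Overall factor = 1.50 mM / (5.00 × 10^3 nM) = 300
Step-2 factor = 300 / 12 = 25
v = 2500 μL / 25 = 100 μL

100 μL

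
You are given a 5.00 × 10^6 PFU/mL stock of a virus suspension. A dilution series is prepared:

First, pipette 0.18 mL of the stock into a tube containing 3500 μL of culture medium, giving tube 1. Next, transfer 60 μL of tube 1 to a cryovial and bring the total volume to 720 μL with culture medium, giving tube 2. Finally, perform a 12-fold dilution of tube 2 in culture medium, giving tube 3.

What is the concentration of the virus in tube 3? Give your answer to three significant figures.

Step 1: 0.18 mL + 3500 μL = 3.68 mL total → factor 3.68/0.18 = 20.444
Step 2: 60 μL brought to 720 μL → factor 720/60 = 12
Step 3: 12-fold → factor 12
Overall dilution factor = 20.444 × 12 × 12 = 2944
Final = 5.00 × 10^6 PFU/mL / 2944 = 1.70 × 10^3 PFU/mL

1.70 × 10^3 PFU/mL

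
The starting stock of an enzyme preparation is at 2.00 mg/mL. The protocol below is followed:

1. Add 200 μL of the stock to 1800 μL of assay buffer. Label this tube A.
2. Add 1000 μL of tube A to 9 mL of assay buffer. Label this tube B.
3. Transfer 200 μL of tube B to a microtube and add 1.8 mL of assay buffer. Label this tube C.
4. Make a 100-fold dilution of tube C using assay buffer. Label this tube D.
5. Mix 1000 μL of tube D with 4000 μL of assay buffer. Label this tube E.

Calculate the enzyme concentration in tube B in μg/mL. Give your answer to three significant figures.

20.0 μg/mL

Step 1: 200 μL + 1800 μL = 2000 μL total → factor 2000/200 = 10
Step 2: 1000 μL + 9 mL = 10000 μL total → factor 10000/1000 = 10
Dilution factor through tube B = 10 × 10 = 100
[tube B] = 2.00 mg/mL / 100 = 0.02000 mg/mL = 20.0 μg/mL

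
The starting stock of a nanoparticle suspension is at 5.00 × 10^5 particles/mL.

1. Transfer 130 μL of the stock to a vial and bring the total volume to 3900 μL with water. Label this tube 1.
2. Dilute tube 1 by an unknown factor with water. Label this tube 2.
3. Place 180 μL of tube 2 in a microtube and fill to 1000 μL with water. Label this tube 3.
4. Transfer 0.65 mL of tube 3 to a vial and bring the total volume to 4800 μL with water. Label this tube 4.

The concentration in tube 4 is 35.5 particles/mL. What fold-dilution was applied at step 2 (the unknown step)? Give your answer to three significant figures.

Step 1: 130 μL brought to 3900 μL → factor 3900/130 = 30
Step 2: unknown factor x
Step 3: 180 μL brought to 1000 μL → factor 1000/180 = 5.5556
Step 4: 0.65 mL brought to 4800 μL → factor 4.8/0.65 = 7.3846
Product of known-step factors = 1230.8
Overall factor = 5.00 × 10^5 particles/mL / (35.5 particles/mL) = 14085
x = 14085 / 1230.8 = 11.4

11.4-fold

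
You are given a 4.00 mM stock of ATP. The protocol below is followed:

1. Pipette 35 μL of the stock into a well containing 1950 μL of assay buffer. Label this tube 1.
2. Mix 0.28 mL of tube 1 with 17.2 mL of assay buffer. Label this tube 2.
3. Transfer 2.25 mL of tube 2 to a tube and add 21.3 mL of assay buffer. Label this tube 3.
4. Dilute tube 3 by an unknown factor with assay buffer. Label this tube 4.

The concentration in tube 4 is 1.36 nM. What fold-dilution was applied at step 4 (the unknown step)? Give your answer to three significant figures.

79.4-fold

Step 1: 35 μL + 1950 μL = 1985 μL total → factor 1985/35 = 56.714
Step 2: 0.28 mL + 17.2 mL = 17.48 mL total → factor 17.48/0.28 = 62.429
Step 3: 2.25 mL + 21.3 mL = 23.55 mL total → factor 23.55/2.25 = 10.467
Step 4: unknown factor x
Product of known-step factors = 37058
Overall factor = 4.00 mM / (1.36 nM) = 2.9412 × 10^6
x = 2.9412 × 10^6 / 37058 = 79.4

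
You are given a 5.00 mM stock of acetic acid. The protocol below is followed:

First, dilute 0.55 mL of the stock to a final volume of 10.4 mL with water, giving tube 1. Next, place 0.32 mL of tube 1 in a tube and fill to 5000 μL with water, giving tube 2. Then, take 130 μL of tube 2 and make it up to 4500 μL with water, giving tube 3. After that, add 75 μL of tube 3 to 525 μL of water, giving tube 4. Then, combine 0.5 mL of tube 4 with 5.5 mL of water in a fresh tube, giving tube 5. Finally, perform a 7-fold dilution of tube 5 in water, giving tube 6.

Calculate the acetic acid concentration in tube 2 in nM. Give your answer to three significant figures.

1.69 × 10^4 nM

Step 1: 0.55 mL brought to 10.4 mL → factor 10.4/0.55 = 18.909
Step 2: 0.32 mL brought to 5000 μL → factor 5/0.32 = 15.625
Dilution factor through tube 2 = 18.909 × 15.625 = 295.45
[tube 2] = 5.00 mM / 295.45 = 0.01692 mM = 1.69 × 10^4 nM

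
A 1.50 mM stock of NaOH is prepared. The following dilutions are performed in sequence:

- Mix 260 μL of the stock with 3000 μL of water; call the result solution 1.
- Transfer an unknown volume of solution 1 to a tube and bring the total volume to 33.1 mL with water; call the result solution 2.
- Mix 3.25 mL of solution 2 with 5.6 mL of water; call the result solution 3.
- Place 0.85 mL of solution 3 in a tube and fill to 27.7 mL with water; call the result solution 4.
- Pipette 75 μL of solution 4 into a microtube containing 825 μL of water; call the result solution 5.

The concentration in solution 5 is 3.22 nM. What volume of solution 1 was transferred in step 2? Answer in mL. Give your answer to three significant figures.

Step 1: 260 μL + 3000 μL = 3260 μL total → factor 3260/260 = 12.538
Step 2: v brought to 33.1 mL → factor = 33.1 mL/v
Step 3: 3.25 mL + 5.6 mL = 8.85 mL total → factor 8.85/3.25 = 2.7231
Step 4: 0.85 mL brought to 27.7 mL → factor 27.7/0.85 = 32.588
Step 5: 75 μL + 825 μL = 900 μL total → factor 900/75 = 12
Product of known-step factors = 13352
Overall factor = 1.50 mM / (3.22 nM) = 4.6584 × 10^5
Step-2 factor = 4.6584 × 10^5 / 13352 = 34.889
v = 33.1 mL / 34.889 = 0.949 mL

0.949 mL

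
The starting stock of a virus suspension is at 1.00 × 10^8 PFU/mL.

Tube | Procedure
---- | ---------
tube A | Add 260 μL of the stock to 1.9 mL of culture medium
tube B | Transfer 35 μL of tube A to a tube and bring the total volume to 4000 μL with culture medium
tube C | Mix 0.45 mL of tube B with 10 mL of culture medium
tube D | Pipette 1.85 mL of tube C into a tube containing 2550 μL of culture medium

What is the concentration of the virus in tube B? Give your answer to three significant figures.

1.05 × 10^5 PFU/mL

Step 1: 260 μL + 1.9 mL = 2160 μL total → factor 2160/260 = 8.3077
Step 2: 35 μL brought to 4000 μL → factor 4000/35 = 114.29
Dilution factor through tube B = 8.3077 × 114.29 = 949.45
[tube B] = 1.00 × 10^8 PFU/mL / 949.45 = 1.05 × 10^5 PFU/mL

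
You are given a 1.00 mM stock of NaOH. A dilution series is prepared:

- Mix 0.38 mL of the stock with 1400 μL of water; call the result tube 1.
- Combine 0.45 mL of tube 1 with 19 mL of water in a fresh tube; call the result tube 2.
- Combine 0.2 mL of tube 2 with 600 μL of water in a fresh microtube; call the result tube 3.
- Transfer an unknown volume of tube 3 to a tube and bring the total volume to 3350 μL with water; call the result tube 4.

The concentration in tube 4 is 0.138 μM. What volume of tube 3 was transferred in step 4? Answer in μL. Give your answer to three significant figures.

Step 1: 0.38 mL + 1400 μL = 1.78 mL total → factor 1.78/0.38 = 4.6842
Step 2: 0.45 mL + 19 mL = 19.45 mL total → factor 19.45/0.45 = 43.222
Step 3: 0.2 mL + 600 μL = 0.8 mL total → factor 0.8/0.2 = 4
Step 4: v brought to 3350 μL → factor = 3350 μL/v
Product of known-step factors = 809.85
Overall factor = 1.00 mM / (0.138 μM) = 7246.4
Step-4 factor = 7246.4 / 809.85 = 8.9478
v = 3350 μL / 8.9478 = 374 μL

374 μL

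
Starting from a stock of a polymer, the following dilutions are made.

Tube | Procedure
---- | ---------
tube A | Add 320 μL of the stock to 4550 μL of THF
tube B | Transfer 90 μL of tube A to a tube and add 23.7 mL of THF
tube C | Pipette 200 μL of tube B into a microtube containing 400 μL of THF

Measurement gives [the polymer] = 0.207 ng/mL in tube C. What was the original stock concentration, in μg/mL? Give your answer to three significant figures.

2.50 μg/mL

Step 1: 320 μL + 4550 μL = 4870 μL total → factor 4870/320 = 15.219
Step 2: 90 μL + 23.7 mL = 23790 μL total → factor 23790/90 = 264.33
Step 3: 200 μL + 400 μL = 600 μL total → factor 600/200 = 3
Overall dilution factor = 15.219 × 264.33 × 3 = 12068
Stock = 0.207 ng/mL × 12068 = 2498 ng/mL = 2.50 μg/mL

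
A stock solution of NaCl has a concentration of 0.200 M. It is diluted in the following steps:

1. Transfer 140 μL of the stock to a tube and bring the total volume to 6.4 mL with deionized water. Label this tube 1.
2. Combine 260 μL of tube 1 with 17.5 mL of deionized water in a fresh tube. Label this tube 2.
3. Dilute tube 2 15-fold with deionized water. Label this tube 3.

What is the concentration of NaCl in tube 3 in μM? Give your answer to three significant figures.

4.27 μM

Step 1: 140 μL brought to 6.4 mL → factor 6400/140 = 45.714
Step 2: 260 μL + 17.5 mL = 17760 μL total → factor 17760/260 = 68.308
Step 3: 15-fold → factor 15
Dilution factor through tube 3 = 45.714 × 68.308 × 15 = 46840
[tube 3] = 0.200 M / 46840 = 4.270 × 10^-6 M = 4.27 μM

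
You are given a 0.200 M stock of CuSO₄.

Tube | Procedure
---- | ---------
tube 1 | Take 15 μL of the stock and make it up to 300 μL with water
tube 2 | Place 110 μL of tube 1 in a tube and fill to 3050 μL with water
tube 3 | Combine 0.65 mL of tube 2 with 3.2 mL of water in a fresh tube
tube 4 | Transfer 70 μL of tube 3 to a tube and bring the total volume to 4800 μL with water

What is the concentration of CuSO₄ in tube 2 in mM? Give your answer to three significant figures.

0.361 mM

Step 1: 15 μL brought to 300 μL → factor 300/15 = 20
Step 2: 110 μL brought to 3050 μL → factor 3050/110 = 27.727
Dilution factor through tube 2 = 20 × 27.727 = 554.55
[tube 2] = 0.200 M / 554.55 = 0.0003607 M = 0.361 mM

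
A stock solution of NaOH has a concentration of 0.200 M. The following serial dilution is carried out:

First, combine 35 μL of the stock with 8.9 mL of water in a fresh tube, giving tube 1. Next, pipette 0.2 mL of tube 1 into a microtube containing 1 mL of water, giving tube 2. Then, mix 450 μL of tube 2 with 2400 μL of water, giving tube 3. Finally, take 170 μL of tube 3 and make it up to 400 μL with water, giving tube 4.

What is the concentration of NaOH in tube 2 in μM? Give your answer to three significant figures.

Step 1: 35 μL + 8.9 mL = 8935 μL total → factor 8935/35 = 255.29
Step 2: 0.2 mL + 1 mL = 1.2 mL total → factor 1.2/0.2 = 6
Dilution factor through tube 2 = 255.29 × 6 = 1531.7
[tube 2] = 0.200 M / 1531.7 = 0.0001306 M = 131 μM

131 μM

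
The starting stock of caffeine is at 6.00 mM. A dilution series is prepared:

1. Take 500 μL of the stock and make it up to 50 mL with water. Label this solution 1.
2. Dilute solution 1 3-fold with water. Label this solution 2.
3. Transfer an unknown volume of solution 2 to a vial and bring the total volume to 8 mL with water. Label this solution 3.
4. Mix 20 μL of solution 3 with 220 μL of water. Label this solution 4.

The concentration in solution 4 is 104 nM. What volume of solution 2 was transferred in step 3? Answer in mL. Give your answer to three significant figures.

Step 1: 500 μL brought to 50 mL → factor 50000/500 = 100
Step 2: 3-fold → factor 3
Step 3: v brought to 8 mL → factor = 8 mL/v
Step 4: 20 μL + 220 μL = 240 μL total → factor 240/20 = 12
Product of known-step factors = 3600
Overall factor = 6.00 mM / (104 nM) = 57692
Step-3 factor = 57692 / 3600 = 16.026
v = 8 mL / 16.026 = 0.499 mL

0.499 mL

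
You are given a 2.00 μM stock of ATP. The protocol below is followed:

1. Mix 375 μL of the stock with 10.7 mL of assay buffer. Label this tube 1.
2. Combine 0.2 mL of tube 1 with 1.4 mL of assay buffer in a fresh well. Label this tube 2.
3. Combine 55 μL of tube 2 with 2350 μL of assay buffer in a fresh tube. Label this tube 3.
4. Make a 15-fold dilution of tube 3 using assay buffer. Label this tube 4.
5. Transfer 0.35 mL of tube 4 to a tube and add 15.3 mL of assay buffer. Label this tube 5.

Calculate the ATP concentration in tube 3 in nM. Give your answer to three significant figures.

0.194 nM

Step 1: 375 μL + 10.7 mL = 11075 μL total → factor 11075/375 = 29.533
Step 2: 0.2 mL + 1.4 mL = 1.6 mL total → factor 1.6/0.2 = 8
Step 3: 55 μL + 2350 μL = 2405 μL total → factor 2405/55 = 43.727
Dilution factor through tube 3 = 29.533 × 8 × 43.727 = 10331
[tube 3] = 2.00 μM / 10331 = 0.0001936 μM = 0.194 nM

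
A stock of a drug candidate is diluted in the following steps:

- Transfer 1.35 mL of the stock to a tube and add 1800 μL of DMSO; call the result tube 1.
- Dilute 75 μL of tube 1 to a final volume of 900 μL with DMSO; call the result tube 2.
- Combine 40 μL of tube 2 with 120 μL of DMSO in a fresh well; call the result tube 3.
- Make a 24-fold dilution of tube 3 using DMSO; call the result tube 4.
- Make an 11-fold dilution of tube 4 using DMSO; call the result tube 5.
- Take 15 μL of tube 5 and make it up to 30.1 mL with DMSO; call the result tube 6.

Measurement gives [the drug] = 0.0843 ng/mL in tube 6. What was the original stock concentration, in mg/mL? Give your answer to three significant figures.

Step 1: 1.35 mL + 1800 μL = 3.15 mL total → factor 3.15/1.35 = 2.3333
Step 2: 75 μL brought to 900 μL → factor 900/75 = 12
Step 3: 40 μL + 120 μL = 160 μL total → factor 160/40 = 4
Step 4: 24-fold → factor 24
Step 5: 11-fold → factor 11
Step 6: 15 μL brought to 30.1 mL → factor 30100/15 = 2006.7
Overall dilution factor = 2.3333 × 12 × 4 × 24 × 11 × 2006.7 = 5.9333 × 10^7
Stock = 0.0843 ng/mL × 5.9333 × 10^7 = 5.002 × 10^6 ng/mL = 5.00 mg/mL

5.00 mg/mL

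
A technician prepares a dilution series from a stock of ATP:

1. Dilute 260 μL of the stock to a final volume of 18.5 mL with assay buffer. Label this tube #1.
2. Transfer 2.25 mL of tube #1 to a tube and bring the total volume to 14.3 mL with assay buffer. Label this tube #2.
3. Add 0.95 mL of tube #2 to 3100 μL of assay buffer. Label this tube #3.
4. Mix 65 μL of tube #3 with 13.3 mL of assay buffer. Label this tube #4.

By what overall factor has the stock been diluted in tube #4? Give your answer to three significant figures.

3.96 × 10^5

Step 1: 260 μL brought to 18.5 mL → factor 18500/260 = 71.154
Step 2: 2.25 mL brought to 14.3 mL → factor 14.3/2.25 = 6.3556
Step 3: 0.95 mL + 3100 μL = 4.05 mL total → factor 4.05/0.95 = 4.2632
Step 4: 65 μL + 13.3 mL = 13365 μL total → factor 13365/65 = 205.62
Overall dilution factor = 71.154 × 6.3556 × 4.2632 × 205.62 = 3.964 × 10^5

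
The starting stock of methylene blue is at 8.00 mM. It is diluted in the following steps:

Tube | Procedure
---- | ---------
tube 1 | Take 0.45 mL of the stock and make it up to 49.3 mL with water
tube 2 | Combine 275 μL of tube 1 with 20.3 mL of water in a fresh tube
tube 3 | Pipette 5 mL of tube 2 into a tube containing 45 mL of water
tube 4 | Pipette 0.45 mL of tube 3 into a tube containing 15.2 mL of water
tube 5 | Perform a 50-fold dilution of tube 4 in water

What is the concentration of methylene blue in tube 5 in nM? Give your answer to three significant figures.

Step 1: 0.45 mL brought to 49.3 mL → factor 49.3/0.45 = 109.56
Step 2: 275 μL + 20.3 mL = 20575 μL total → factor 20575/275 = 74.818
Step 3: 5 mL + 45 mL = 50 mL total → factor 50/5 = 10
Step 4: 0.45 mL + 15.2 mL = 15.65 mL total → factor 15.65/0.45 = 34.778
Step 5: 50-fold → factor 50
Overall dilution factor = 109.56 × 74.818 × 10 × 34.778 × 50 = 1.4253 × 10^8
Final = 8.00 mM / 1.4253 × 10^8 = 5.613 × 10^-8 mM = 0.0561 nM

0.0561 nM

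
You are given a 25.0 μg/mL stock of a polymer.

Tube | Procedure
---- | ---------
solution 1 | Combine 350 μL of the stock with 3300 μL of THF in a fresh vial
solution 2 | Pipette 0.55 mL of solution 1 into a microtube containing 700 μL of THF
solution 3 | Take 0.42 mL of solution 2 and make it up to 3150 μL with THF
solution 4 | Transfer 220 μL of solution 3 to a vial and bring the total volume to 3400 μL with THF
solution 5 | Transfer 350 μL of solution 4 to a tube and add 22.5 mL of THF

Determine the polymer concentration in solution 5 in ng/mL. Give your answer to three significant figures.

Step 1: 350 μL + 3300 μL = 3650 μL total → factor 3650/350 = 10.429
Step 2: 0.55 mL + 700 μL = 1.25 mL total → factor 1.25/0.55 = 2.2727
Step 3: 0.42 mL brought to 3150 μL → factor 3.15/0.42 = 7.5
Step 4: 220 μL brought to 3400 μL → factor 3400/220 = 15.455
Step 5: 350 μL + 22.5 mL = 22850 μL total → factor 22850/350 = 65.286
Overall dilution factor = 10.429 × 2.2727 × 7.5 × 15.455 × 65.286 = 1.7935 × 10^5
Final = 25.0 μg/mL / 1.7935 × 10^5 = 0.0001394 μg/mL = 0.139 ng/mL

0.139 ng/mL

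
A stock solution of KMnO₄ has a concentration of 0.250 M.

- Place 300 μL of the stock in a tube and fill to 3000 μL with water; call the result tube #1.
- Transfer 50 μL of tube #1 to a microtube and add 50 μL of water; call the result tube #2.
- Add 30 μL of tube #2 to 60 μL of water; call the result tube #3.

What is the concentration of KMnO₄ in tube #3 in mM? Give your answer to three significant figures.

Step 1: 300 μL brought to 3000 μL → factor 3000/300 = 10
Step 2: 50 μL + 50 μL = 100 μL total → factor 100/50 = 2
Step 3: 30 μL + 60 μL = 90 μL total → factor 90/30 = 3
Overall dilution factor = 10 × 2 × 3 = 60
Final = 0.250 M / 60 = 0.004167 M = 4.17 mM

4.17 mM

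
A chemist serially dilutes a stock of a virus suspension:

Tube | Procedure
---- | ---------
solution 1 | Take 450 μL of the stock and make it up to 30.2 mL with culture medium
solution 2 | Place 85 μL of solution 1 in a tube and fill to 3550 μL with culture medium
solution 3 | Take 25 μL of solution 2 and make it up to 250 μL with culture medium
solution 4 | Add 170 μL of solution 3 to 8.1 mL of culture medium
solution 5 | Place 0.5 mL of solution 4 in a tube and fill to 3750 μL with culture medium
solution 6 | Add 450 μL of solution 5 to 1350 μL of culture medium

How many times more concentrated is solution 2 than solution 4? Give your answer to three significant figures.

Step 1: 450 μL brought to 30.2 mL → factor 30200/450 = 67.111
Step 2: 85 μL brought to 3550 μL → factor 3550/85 = 41.765
Step 3: 25 μL brought to 250 μL → factor 250/25 = 10
Step 4: 170 μL + 8.1 mL = 8270 μL total → factor 8270/170 = 48.647
Dilution factor to solution 2 = 2802.9; to solution 4 = 1.3635 × 10^6
[solution 2]/[solution 4] = (factor to solution 4)/(factor to solution 2) = 1.3635 × 10^6/2802.9 = 486

486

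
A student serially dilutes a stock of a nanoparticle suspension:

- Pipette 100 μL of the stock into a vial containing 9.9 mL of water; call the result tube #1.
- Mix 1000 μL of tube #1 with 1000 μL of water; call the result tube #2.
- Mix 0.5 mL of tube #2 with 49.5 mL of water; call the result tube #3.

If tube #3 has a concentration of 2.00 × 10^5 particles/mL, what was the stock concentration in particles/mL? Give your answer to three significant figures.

4.00 × 10^9 particles/mL

Step 1: 100 μL + 9.9 mL = 10000 μL total → factor 10000/100 = 100
Step 2: 1000 μL + 1000 μL = 2000 μL total → factor 2000/1000 = 2
Step 3: 0.5 mL + 49.5 mL = 50 mL total → factor 50/0.5 = 100
Overall dilution factor = 100 × 2 × 100 = 20000
Stock = 2.00 × 10^5 particles/mL × 20000 = 4.00 × 10^9 particles/mL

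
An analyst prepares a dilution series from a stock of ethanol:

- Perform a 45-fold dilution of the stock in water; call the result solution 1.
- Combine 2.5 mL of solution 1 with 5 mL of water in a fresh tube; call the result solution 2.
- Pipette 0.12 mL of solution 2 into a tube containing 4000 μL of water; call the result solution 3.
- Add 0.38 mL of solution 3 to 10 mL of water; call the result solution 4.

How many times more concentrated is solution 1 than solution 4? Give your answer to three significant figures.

2.81 × 10^3

Step 1: 45-fold → factor 45
Step 2: 2.5 mL + 5 mL = 7.5 mL total → factor 7.5/2.5 = 3
Step 3: 0.12 mL + 4000 μL = 4.12 mL total → factor 4.12/0.12 = 34.333
Step 4: 0.38 mL + 10 mL = 10.38 mL total → factor 10.38/0.38 = 27.316
Dilution factor to solution 1 = 45; to solution 4 = 1.2661 × 10^5
[solution 1]/[solution 4] = (factor to solution 4)/(factor to solution 1) = 1.2661 × 10^5/45 = 2.81 × 10^3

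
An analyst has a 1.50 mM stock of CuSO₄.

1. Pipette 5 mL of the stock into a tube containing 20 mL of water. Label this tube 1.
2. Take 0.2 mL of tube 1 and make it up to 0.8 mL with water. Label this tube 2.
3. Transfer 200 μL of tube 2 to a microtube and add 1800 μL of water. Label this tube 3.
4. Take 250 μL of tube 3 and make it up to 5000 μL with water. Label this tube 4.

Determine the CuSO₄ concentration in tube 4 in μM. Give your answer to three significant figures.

Step 1: 5 mL + 20 mL = 25 mL total → factor 25/5 = 5
Step 2: 0.2 mL brought to 0.8 mL → factor 0.8/0.2 = 4
Step 3: 200 μL + 1800 μL = 2000 μL total → factor 2000/200 = 10
Step 4: 250 μL brought to 5000 μL → factor 5000/250 = 20
Overall dilution factor = 5 × 4 × 10 × 20 = 4000
Final = 1.50 mM / 4000 = 0.0003750 mM = 0.375 μM

0.375 μM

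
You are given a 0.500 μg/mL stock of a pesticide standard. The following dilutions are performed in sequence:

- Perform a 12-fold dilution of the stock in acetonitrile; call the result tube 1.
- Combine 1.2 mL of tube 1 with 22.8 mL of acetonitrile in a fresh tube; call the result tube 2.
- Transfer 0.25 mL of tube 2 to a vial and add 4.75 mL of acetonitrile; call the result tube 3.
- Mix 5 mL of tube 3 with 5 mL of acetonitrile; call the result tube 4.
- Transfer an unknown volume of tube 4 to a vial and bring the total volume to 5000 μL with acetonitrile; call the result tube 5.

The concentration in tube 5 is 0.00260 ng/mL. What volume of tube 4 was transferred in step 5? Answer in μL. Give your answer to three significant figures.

250 μL

Step 1: 12-fold → factor 12
Step 2: 1.2 mL + 22.8 mL = 24 mL total → factor 24/1.2 = 20
Step 3: 0.25 mL + 4.75 mL = 5 mL total → factor 5/0.25 = 20
Step 4: 5 mL + 5 mL = 10 mL total → factor 10/5 = 2
Step 5: v brought to 5000 μL → factor = 5000 μL/v
Product of known-step factors = 9600
Overall factor = 0.500 μg/mL / (0.00260 ng/mL) = 1.9231 × 10^5
Step-5 factor = 1.9231 × 10^5 / 9600 = 20.032
v = 5000 μL / 20.032 = 250 μL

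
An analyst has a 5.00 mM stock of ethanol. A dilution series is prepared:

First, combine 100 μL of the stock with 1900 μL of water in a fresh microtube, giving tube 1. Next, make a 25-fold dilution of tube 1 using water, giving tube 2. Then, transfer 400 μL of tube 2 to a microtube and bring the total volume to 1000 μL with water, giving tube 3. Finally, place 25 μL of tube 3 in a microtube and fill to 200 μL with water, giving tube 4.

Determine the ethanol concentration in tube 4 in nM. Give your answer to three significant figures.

Step 1: 100 μL + 1900 μL = 2000 μL total → factor 2000/100 = 20
Step 2: 25-fold → factor 25
Step 3: 400 μL brought to 1000 μL → factor 1000/400 = 2.5
Step 4: 25 μL brought to 200 μL → factor 200/25 = 8
Overall dilution factor = 20 × 25 × 2.5 × 8 = 10000
Final = 5.00 mM / 10000 = 0.0005000 mM = 500 nM

500 nM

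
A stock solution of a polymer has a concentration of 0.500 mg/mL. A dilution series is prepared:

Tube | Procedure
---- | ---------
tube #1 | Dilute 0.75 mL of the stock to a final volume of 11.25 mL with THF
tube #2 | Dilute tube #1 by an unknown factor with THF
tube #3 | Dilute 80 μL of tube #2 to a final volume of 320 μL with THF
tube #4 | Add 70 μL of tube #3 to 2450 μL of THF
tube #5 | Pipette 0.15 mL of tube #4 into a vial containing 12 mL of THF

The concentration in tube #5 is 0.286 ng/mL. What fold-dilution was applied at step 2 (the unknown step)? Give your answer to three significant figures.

9.99-fold

Step 1: 0.75 mL brought to 11.25 mL → factor 11.25/0.75 = 15
Step 2: unknown factor x
Step 3: 80 μL brought to 320 μL → factor 320/80 = 4
Step 4: 70 μL + 2450 μL = 2520 μL total → factor 2520/70 = 36
Step 5: 0.15 mL + 12 mL = 12.15 mL total → factor 12.15/0.15 = 81
Product of known-step factors = 1.7496 × 10^5
Overall factor = 0.500 mg/mL / (0.286 ng/mL) = 1.7483 × 10^6
x = 1.7483 × 10^6 / 1.7496 × 10^5 = 9.99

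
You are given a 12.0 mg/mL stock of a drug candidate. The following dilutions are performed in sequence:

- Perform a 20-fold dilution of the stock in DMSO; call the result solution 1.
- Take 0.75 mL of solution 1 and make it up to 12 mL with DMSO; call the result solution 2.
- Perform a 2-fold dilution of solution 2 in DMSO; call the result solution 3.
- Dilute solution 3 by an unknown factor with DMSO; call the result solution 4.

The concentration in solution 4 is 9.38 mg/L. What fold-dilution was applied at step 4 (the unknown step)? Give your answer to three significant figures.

Step 1: 20-fold → factor 20
Step 2: 0.75 mL brought to 12 mL → factor 12/0.75 = 16
Step 3: 2-fold → factor 2
Step 4: unknown factor x
Product of known-step factors = 640
Overall factor = 12.0 mg/mL / (9.38 mg/L) = 1279.3
x = 1279.3 / 640 = 2.00

2.00-fold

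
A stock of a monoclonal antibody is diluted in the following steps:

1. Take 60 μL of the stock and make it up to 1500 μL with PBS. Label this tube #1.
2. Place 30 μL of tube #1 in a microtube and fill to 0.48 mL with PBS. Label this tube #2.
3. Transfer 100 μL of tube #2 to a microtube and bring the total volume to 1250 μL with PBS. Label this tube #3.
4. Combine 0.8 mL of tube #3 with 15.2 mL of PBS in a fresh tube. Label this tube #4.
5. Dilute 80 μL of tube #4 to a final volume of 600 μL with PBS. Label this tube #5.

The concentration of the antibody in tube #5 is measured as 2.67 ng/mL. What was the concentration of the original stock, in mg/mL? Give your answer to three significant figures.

2.00 mg/mL

Step 1: 60 μL brought to 1500 μL → factor 1500/60 = 25
Step 2: 30 μL brought to 0.48 mL → factor 480/30 = 16
Step 3: 100 μL brought to 1250 μL → factor 1250/100 = 12.5
Step 4: 0.8 mL + 15.2 mL = 16 mL total → factor 16/0.8 = 20
Step 5: 80 μL brought to 600 μL → factor 600/80 = 7.5
Overall dilution factor = 25 × 16 × 12.5 × 20 × 7.5 = 7.5 × 10^5
Stock = 2.67 ng/mL × 7.5 × 10^5 = 2.002 × 10^6 ng/mL = 2.00 mg/mL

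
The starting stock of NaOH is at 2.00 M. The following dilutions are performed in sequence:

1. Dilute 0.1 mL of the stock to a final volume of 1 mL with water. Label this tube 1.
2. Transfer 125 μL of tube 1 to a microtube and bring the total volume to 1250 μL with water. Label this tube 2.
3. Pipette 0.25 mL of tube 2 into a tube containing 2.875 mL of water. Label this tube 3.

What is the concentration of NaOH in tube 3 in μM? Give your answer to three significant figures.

Step 1: 0.1 mL brought to 1 mL → factor 1/0.1 = 10
Step 2: 125 μL brought to 1250 μL → factor 1250/125 = 10
Step 3: 0.25 mL + 2.875 mL = 3.125 mL total → factor 3.125/0.25 = 12.5
Overall dilution factor = 10 × 10 × 12.5 = 1250
Final = 2.00 M / 1250 = 0.001600 M = 1.60 × 10^3 μM

1.60 × 10^3 μM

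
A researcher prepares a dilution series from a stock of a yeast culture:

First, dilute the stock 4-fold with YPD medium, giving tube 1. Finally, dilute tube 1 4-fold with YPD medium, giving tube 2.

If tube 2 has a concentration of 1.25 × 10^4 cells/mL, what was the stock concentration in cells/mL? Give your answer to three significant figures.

2.00 × 10^5 cells/mL

Step 1: 4-fold → factor 4
Step 2: 4-fold → factor 4
Overall dilution factor = 4 × 4 = 16
Stock = 1.25 × 10^4 cells/mL × 16 = 2.00 × 10^5 cells/mL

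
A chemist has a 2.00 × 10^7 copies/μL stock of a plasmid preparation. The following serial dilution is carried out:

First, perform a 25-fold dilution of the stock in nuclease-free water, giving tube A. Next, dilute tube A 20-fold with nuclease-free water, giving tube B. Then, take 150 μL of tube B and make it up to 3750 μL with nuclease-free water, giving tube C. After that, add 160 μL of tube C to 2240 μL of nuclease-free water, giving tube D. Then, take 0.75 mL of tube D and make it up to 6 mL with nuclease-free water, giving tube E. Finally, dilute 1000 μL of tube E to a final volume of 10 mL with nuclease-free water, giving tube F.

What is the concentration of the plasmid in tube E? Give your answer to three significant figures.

13.3 copies/μL

Step 1: 25-fold → factor 25
Step 2: 20-fold → factor 20
Step 3: 150 μL brought to 3750 μL → factor 3750/150 = 25
Step 4: 160 μL + 2240 μL = 2400 μL total → factor 2400/160 = 15
Step 5: 0.75 mL brought to 6 mL → factor 6/0.75 = 8
Dilution factor through tube E = 25 × 20 × 25 × 15 × 8 = 1.5 × 10^6
[tube E] = 2.00 × 10^7 copies/μL / 1.5 × 10^6 = 13.3 copies/μL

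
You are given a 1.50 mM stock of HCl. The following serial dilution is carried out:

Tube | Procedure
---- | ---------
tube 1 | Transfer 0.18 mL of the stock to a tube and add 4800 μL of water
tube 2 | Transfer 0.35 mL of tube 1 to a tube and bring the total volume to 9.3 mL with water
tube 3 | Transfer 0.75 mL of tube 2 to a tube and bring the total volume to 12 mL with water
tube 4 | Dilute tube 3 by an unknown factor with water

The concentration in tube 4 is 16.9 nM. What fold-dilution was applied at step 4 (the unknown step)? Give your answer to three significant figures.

7.55-fold

Step 1: 0.18 mL + 4800 μL = 4.98 mL total → factor 4.98/0.18 = 27.667
Step 2: 0.35 mL brought to 9.3 mL → factor 9.3/0.35 = 26.571
Step 3: 0.75 mL brought to 12 mL → factor 12/0.75 = 16
Step 4: unknown factor x
Product of known-step factors = 11762
Overall factor = 1.50 mM / (16.9 nM) = 88757
x = 88757 / 11762 = 7.55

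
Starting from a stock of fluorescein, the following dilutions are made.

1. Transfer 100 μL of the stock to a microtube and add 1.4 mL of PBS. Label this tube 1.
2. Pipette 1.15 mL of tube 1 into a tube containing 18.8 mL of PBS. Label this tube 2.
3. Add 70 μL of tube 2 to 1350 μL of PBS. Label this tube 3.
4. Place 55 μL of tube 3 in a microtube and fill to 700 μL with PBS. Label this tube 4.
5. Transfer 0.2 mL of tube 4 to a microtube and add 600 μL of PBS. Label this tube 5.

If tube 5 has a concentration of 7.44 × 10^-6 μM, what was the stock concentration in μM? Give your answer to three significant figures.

2.00 μM

Step 1: 100 μL + 1.4 mL = 1500 μL total → factor 1500/100 = 15
Step 2: 1.15 mL + 18.8 mL = 19.95 mL total → factor 19.95/1.15 = 17.348
Step 3: 70 μL + 1350 μL = 1420 μL total → factor 1420/70 = 20.286
Step 4: 55 μL brought to 700 μL → factor 700/55 = 12.727
Step 5: 0.2 mL + 600 μL = 0.8 mL total → factor 0.8/0.2 = 4
Overall dilution factor = 15 × 17.348 × 20.286 × 12.727 × 4 = 2.6873 × 10^5
Stock = 7.44 × 10^-6 μM × 2.6873 × 10^5 = 2.00 μM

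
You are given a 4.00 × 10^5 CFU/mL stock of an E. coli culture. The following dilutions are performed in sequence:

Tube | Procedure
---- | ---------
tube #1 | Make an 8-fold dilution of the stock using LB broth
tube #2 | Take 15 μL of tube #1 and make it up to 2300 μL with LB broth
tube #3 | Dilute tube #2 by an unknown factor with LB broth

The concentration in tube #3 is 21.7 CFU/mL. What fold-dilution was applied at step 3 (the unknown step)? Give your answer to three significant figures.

15.0-fold

Step 1: 8-fold → factor 8
Step 2: 15 μL brought to 2300 μL → factor 2300/15 = 153.33
Step 3: unknown factor x
Product of known-step factors = 1226.7
Overall factor = 4.00 × 10^5 CFU/mL / (21.7 CFU/mL) = 18433
x = 18433 / 1226.7 = 15.0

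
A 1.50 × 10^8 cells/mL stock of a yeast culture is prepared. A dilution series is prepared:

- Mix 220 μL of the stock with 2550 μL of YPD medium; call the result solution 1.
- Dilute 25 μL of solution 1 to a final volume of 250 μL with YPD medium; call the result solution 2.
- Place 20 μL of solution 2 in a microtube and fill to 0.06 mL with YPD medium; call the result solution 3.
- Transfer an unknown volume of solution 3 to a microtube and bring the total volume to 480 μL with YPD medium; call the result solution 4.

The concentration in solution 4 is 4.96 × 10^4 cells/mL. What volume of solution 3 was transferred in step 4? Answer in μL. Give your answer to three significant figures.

60.0 μL

Step 1: 220 μL + 2550 μL = 2770 μL total → factor 2770/220 = 12.591
Step 2: 25 μL brought to 250 μL → factor 250/25 = 10
Step 3: 20 μL brought to 0.06 mL → factor 60/20 = 3
Step 4: v brought to 480 μL → factor = 480 μL/v
Product of known-step factors = 377.73
Overall factor = 1.50 × 10^8 cells/mL / (4.96 × 10^4 cells/mL) = 3024.2
Step-4 factor = 3024.2 / 377.73 = 8.0063
v = 480 μL / 8.0063 = 60.0 μL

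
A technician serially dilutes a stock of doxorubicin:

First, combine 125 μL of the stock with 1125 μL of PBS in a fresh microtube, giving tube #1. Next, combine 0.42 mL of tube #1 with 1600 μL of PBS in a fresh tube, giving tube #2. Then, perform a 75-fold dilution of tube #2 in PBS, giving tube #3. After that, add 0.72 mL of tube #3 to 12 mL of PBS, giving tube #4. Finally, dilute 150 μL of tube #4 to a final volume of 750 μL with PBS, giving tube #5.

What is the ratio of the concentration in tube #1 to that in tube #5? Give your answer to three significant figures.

3.19 × 10^4

Step 1: 125 μL + 1125 μL = 1250 μL total → factor 1250/125 = 10
Step 2: 0.42 mL + 1600 μL = 2.02 mL total → factor 2.02/0.42 = 4.8095
Step 3: 75-fold → factor 75
Step 4: 0.72 mL + 12 mL = 12.72 mL total → factor 12.72/0.72 = 17.667
Step 5: 150 μL brought to 750 μL → factor 750/150 = 5
Dilution factor to tube #1 = 10; to tube #5 = 3.1863 × 10^5
[tube #1]/[tube #5] = (factor to tube #5)/(factor to tube #1) = 3.1863 × 10^5/10 = 3.19 × 10^4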